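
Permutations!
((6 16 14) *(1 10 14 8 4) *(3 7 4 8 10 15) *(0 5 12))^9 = [0, 4, 2, 15, 7, 5, 16, 3, 8, 9, 14, 11, 12, 13, 6, 1, 10] = (1 4 7 3 15)(6 16 10 14)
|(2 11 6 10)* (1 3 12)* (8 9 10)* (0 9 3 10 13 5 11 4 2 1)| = |(0 9 13 5 11 6 8 3 12)(1 10)(2 4)| = 18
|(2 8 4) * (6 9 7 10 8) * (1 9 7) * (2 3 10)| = |(1 9)(2 6 7)(3 10 8 4)| = 12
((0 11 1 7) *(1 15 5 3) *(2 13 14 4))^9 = (0 15 3 7 11 5 1)(2 13 14 4) = [15, 0, 13, 7, 2, 1, 6, 11, 8, 9, 10, 5, 12, 14, 4, 3]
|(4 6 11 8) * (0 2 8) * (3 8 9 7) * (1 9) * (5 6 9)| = |(0 2 1 5 6 11)(3 8 4 9 7)| = 30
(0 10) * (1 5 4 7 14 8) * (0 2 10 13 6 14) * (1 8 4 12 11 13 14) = [14, 5, 10, 3, 7, 12, 1, 0, 8, 9, 2, 13, 11, 6, 4] = (0 14 4 7)(1 5 12 11 13 6)(2 10)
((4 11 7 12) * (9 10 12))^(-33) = (4 9)(7 12)(10 11) = [0, 1, 2, 3, 9, 5, 6, 12, 8, 4, 11, 10, 7]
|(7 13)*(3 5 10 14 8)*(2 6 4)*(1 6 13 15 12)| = 40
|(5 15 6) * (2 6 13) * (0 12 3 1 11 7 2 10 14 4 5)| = 24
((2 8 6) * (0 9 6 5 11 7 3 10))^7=(0 7 8 9 3 5 6 10 11 2)=[7, 1, 0, 5, 4, 6, 10, 8, 9, 3, 11, 2]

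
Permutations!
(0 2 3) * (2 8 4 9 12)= (0 8 4 9 12 2 3)= [8, 1, 3, 0, 9, 5, 6, 7, 4, 12, 10, 11, 2]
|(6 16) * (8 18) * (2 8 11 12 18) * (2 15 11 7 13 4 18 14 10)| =|(2 8 15 11 12 14 10)(4 18 7 13)(6 16)| =28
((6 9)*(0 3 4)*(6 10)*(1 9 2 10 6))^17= (0 4 3)(1 6 10 9 2)= [4, 6, 1, 0, 3, 5, 10, 7, 8, 2, 9]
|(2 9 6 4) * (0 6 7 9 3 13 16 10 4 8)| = |(0 6 8)(2 3 13 16 10 4)(7 9)| = 6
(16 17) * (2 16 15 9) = (2 16 17 15 9) = [0, 1, 16, 3, 4, 5, 6, 7, 8, 2, 10, 11, 12, 13, 14, 9, 17, 15]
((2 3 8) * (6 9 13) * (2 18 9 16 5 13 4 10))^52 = (2 18 10 8 4 3 9) = [0, 1, 18, 9, 3, 5, 6, 7, 4, 2, 8, 11, 12, 13, 14, 15, 16, 17, 10]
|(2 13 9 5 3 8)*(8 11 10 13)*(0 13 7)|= |(0 13 9 5 3 11 10 7)(2 8)|= 8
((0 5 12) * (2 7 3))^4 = [5, 1, 7, 2, 4, 12, 6, 3, 8, 9, 10, 11, 0] = (0 5 12)(2 7 3)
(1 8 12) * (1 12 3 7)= (12)(1 8 3 7)= [0, 8, 2, 7, 4, 5, 6, 1, 3, 9, 10, 11, 12]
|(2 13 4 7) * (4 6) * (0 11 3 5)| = 20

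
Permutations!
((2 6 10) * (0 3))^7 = (0 3)(2 6 10) = [3, 1, 6, 0, 4, 5, 10, 7, 8, 9, 2]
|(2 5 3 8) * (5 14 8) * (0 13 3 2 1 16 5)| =6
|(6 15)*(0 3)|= |(0 3)(6 15)|= 2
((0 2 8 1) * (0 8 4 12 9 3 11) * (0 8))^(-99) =(12) =[0, 1, 2, 3, 4, 5, 6, 7, 8, 9, 10, 11, 12]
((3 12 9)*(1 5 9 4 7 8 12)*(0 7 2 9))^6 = (0 9 8 1 4)(2 7 3 12 5) = [9, 4, 7, 12, 0, 2, 6, 3, 1, 8, 10, 11, 5]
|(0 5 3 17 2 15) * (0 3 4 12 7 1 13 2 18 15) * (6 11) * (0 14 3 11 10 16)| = 17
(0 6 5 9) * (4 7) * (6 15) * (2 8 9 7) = [15, 1, 8, 3, 2, 7, 5, 4, 9, 0, 10, 11, 12, 13, 14, 6] = (0 15 6 5 7 4 2 8 9)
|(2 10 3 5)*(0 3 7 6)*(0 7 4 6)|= |(0 3 5 2 10 4 6 7)|= 8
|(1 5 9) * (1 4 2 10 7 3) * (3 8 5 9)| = 9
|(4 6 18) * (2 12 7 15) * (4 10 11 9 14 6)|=12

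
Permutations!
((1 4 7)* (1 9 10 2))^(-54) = (10) = [0, 1, 2, 3, 4, 5, 6, 7, 8, 9, 10]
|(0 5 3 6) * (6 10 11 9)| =7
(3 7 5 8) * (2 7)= (2 7 5 8 3)= [0, 1, 7, 2, 4, 8, 6, 5, 3]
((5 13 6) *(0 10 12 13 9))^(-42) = (13) = [0, 1, 2, 3, 4, 5, 6, 7, 8, 9, 10, 11, 12, 13]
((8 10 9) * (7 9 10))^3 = (10) = [0, 1, 2, 3, 4, 5, 6, 7, 8, 9, 10]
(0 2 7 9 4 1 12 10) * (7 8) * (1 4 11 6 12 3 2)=(0 1 3 2 8 7 9 11 6 12 10)=[1, 3, 8, 2, 4, 5, 12, 9, 7, 11, 0, 6, 10]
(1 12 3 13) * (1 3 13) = (1 12 13 3) = [0, 12, 2, 1, 4, 5, 6, 7, 8, 9, 10, 11, 13, 3]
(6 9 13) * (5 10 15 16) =(5 10 15 16)(6 9 13) =[0, 1, 2, 3, 4, 10, 9, 7, 8, 13, 15, 11, 12, 6, 14, 16, 5]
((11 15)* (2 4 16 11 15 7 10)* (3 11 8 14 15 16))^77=[0, 1, 10, 4, 2, 5, 6, 11, 14, 9, 7, 3, 12, 13, 15, 16, 8]=(2 10 7 11 3 4)(8 14 15 16)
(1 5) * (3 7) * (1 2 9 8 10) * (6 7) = [0, 5, 9, 6, 4, 2, 7, 3, 10, 8, 1] = (1 5 2 9 8 10)(3 6 7)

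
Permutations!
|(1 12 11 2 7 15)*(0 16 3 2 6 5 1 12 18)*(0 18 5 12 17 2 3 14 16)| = |(18)(1 5)(2 7 15 17)(6 12 11)(14 16)| = 12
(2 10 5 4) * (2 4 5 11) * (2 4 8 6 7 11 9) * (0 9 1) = [9, 0, 10, 3, 8, 5, 7, 11, 6, 2, 1, 4] = (0 9 2 10 1)(4 8 6 7 11)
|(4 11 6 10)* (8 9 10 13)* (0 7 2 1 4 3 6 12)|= |(0 7 2 1 4 11 12)(3 6 13 8 9 10)|= 42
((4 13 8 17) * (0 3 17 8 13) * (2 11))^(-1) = (0 4 17 3)(2 11) = [4, 1, 11, 0, 17, 5, 6, 7, 8, 9, 10, 2, 12, 13, 14, 15, 16, 3]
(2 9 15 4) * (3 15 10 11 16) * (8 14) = (2 9 10 11 16 3 15 4)(8 14) = [0, 1, 9, 15, 2, 5, 6, 7, 14, 10, 11, 16, 12, 13, 8, 4, 3]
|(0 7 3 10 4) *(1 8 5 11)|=|(0 7 3 10 4)(1 8 5 11)|=20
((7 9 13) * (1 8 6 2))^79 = [0, 2, 6, 3, 4, 5, 8, 9, 1, 13, 10, 11, 12, 7] = (1 2 6 8)(7 9 13)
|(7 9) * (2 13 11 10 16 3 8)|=14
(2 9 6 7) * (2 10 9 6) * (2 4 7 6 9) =[0, 1, 9, 3, 7, 5, 6, 10, 8, 4, 2] =(2 9 4 7 10)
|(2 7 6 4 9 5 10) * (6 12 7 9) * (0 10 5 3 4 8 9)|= |(0 10 2)(3 4 6 8 9)(7 12)|= 30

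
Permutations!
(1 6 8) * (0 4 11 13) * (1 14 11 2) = (0 4 2 1 6 8 14 11 13) = [4, 6, 1, 3, 2, 5, 8, 7, 14, 9, 10, 13, 12, 0, 11]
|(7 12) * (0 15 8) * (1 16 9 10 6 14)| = |(0 15 8)(1 16 9 10 6 14)(7 12)| = 6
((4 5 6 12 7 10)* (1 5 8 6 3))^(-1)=(1 3 5)(4 10 7 12 6 8)=[0, 3, 2, 5, 10, 1, 8, 12, 4, 9, 7, 11, 6]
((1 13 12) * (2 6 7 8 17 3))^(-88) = (1 12 13)(2 7 17)(3 6 8) = [0, 12, 7, 6, 4, 5, 8, 17, 3, 9, 10, 11, 13, 1, 14, 15, 16, 2]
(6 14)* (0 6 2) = (0 6 14 2) = [6, 1, 0, 3, 4, 5, 14, 7, 8, 9, 10, 11, 12, 13, 2]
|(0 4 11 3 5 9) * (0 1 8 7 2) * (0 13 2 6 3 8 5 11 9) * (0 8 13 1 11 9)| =10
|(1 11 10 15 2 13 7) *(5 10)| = 8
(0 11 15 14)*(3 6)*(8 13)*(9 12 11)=(0 9 12 11 15 14)(3 6)(8 13)=[9, 1, 2, 6, 4, 5, 3, 7, 13, 12, 10, 15, 11, 8, 0, 14]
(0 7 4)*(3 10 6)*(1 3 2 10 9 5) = (0 7 4)(1 3 9 5)(2 10 6) = [7, 3, 10, 9, 0, 1, 2, 4, 8, 5, 6]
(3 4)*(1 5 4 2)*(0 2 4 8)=[2, 5, 1, 4, 3, 8, 6, 7, 0]=(0 2 1 5 8)(3 4)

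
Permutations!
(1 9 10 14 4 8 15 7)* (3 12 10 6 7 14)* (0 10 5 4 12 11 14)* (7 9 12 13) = (0 10 3 11 14 13 7 1 12 5 4 8 15)(6 9) = [10, 12, 2, 11, 8, 4, 9, 1, 15, 6, 3, 14, 5, 7, 13, 0]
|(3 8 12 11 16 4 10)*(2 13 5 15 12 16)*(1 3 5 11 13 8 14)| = 30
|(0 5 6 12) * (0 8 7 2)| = 7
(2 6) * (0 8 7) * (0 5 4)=(0 8 7 5 4)(2 6)=[8, 1, 6, 3, 0, 4, 2, 5, 7]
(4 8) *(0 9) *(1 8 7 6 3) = [9, 8, 2, 1, 7, 5, 3, 6, 4, 0] = (0 9)(1 8 4 7 6 3)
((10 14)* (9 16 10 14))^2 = [0, 1, 2, 3, 4, 5, 6, 7, 8, 10, 16, 11, 12, 13, 14, 15, 9] = (9 10 16)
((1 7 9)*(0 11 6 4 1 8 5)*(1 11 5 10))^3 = [5, 8, 2, 3, 4, 0, 6, 10, 7, 1, 9, 11] = (11)(0 5)(1 8 7 10 9)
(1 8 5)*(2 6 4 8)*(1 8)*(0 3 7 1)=(0 3 7 1 2 6 4)(5 8)=[3, 2, 6, 7, 0, 8, 4, 1, 5]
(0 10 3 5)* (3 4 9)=[10, 1, 2, 5, 9, 0, 6, 7, 8, 3, 4]=(0 10 4 9 3 5)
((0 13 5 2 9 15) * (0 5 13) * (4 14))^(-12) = (15) = [0, 1, 2, 3, 4, 5, 6, 7, 8, 9, 10, 11, 12, 13, 14, 15]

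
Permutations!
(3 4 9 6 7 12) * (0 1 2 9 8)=(0 1 2 9 6 7 12 3 4 8)=[1, 2, 9, 4, 8, 5, 7, 12, 0, 6, 10, 11, 3]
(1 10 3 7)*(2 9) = [0, 10, 9, 7, 4, 5, 6, 1, 8, 2, 3] = (1 10 3 7)(2 9)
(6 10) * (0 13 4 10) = (0 13 4 10 6) = [13, 1, 2, 3, 10, 5, 0, 7, 8, 9, 6, 11, 12, 4]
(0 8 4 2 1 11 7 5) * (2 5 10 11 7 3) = (0 8 4 5)(1 7 10 11 3 2) = [8, 7, 1, 2, 5, 0, 6, 10, 4, 9, 11, 3]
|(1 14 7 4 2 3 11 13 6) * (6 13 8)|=|(1 14 7 4 2 3 11 8 6)|=9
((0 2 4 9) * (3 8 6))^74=(0 4)(2 9)(3 6 8)=[4, 1, 9, 6, 0, 5, 8, 7, 3, 2]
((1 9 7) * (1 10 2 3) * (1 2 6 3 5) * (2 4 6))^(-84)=(10)=[0, 1, 2, 3, 4, 5, 6, 7, 8, 9, 10]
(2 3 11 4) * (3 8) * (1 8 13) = (1 8 3 11 4 2 13) = [0, 8, 13, 11, 2, 5, 6, 7, 3, 9, 10, 4, 12, 1]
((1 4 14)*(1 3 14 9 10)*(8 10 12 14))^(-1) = (1 10 8 3 14 12 9 4) = [0, 10, 2, 14, 1, 5, 6, 7, 3, 4, 8, 11, 9, 13, 12]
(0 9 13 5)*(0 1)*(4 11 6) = (0 9 13 5 1)(4 11 6) = [9, 0, 2, 3, 11, 1, 4, 7, 8, 13, 10, 6, 12, 5]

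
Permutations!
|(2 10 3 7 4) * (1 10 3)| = |(1 10)(2 3 7 4)| = 4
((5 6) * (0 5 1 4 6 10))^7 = (0 5 10)(1 4 6) = [5, 4, 2, 3, 6, 10, 1, 7, 8, 9, 0]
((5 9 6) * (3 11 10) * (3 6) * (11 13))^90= (3 9 5 6 10 11 13)= [0, 1, 2, 9, 4, 6, 10, 7, 8, 5, 11, 13, 12, 3]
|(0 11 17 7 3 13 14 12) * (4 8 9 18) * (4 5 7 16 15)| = 15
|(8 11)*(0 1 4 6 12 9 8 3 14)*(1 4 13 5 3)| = |(0 4 6 12 9 8 11 1 13 5 3 14)| = 12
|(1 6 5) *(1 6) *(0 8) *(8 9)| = 6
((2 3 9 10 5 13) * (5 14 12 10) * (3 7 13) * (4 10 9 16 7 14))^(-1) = (2 13 7 16 3 5 9 12 14)(4 10) = [0, 1, 13, 5, 10, 9, 6, 16, 8, 12, 4, 11, 14, 7, 2, 15, 3]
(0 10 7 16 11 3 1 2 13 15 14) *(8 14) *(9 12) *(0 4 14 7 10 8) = [8, 2, 13, 1, 14, 5, 6, 16, 7, 12, 10, 3, 9, 15, 4, 0, 11] = (0 8 7 16 11 3 1 2 13 15)(4 14)(9 12)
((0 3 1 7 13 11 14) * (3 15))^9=[15, 7, 2, 1, 4, 5, 6, 13, 8, 9, 10, 14, 12, 11, 0, 3]=(0 15 3 1 7 13 11 14)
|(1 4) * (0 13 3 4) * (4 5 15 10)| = 8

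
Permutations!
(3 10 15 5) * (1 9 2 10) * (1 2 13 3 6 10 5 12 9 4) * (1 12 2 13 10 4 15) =(1 15 2 5 6 4 12 9 10)(3 13) =[0, 15, 5, 13, 12, 6, 4, 7, 8, 10, 1, 11, 9, 3, 14, 2]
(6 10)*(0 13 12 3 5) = (0 13 12 3 5)(6 10) = [13, 1, 2, 5, 4, 0, 10, 7, 8, 9, 6, 11, 3, 12]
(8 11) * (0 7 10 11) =[7, 1, 2, 3, 4, 5, 6, 10, 0, 9, 11, 8] =(0 7 10 11 8)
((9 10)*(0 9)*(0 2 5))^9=(0 5 2 10 9)=[5, 1, 10, 3, 4, 2, 6, 7, 8, 0, 9]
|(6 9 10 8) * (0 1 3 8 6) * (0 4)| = 15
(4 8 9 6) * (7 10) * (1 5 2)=[0, 5, 1, 3, 8, 2, 4, 10, 9, 6, 7]=(1 5 2)(4 8 9 6)(7 10)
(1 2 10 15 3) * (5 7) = (1 2 10 15 3)(5 7) = [0, 2, 10, 1, 4, 7, 6, 5, 8, 9, 15, 11, 12, 13, 14, 3]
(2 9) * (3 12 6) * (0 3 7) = [3, 1, 9, 12, 4, 5, 7, 0, 8, 2, 10, 11, 6] = (0 3 12 6 7)(2 9)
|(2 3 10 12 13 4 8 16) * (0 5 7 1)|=|(0 5 7 1)(2 3 10 12 13 4 8 16)|=8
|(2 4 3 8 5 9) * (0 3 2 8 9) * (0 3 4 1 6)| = |(0 4 2 1 6)(3 9 8 5)| = 20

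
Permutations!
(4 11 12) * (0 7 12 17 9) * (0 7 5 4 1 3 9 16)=(0 5 4 11 17 16)(1 3 9 7 12)=[5, 3, 2, 9, 11, 4, 6, 12, 8, 7, 10, 17, 1, 13, 14, 15, 0, 16]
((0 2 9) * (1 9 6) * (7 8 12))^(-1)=(0 9 1 6 2)(7 12 8)=[9, 6, 0, 3, 4, 5, 2, 12, 7, 1, 10, 11, 8]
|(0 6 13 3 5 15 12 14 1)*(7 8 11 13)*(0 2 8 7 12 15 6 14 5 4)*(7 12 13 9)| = 14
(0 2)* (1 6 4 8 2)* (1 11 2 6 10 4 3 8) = (0 11 2)(1 10 4)(3 8 6) = [11, 10, 0, 8, 1, 5, 3, 7, 6, 9, 4, 2]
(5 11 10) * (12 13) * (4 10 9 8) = (4 10 5 11 9 8)(12 13) = [0, 1, 2, 3, 10, 11, 6, 7, 4, 8, 5, 9, 13, 12]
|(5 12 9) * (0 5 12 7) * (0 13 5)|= 6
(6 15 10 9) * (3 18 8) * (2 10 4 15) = (2 10 9 6)(3 18 8)(4 15) = [0, 1, 10, 18, 15, 5, 2, 7, 3, 6, 9, 11, 12, 13, 14, 4, 16, 17, 8]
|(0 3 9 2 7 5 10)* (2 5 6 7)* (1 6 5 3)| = 6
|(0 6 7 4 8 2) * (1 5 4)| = |(0 6 7 1 5 4 8 2)| = 8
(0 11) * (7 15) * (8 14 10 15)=(0 11)(7 8 14 10 15)=[11, 1, 2, 3, 4, 5, 6, 8, 14, 9, 15, 0, 12, 13, 10, 7]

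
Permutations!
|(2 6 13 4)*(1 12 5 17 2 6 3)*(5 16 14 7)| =|(1 12 16 14 7 5 17 2 3)(4 6 13)| =9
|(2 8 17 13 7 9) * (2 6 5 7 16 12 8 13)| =12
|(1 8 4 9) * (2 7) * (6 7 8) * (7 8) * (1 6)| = |(2 7)(4 9 6 8)| = 4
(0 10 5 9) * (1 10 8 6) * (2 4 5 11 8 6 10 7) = (0 6 1 7 2 4 5 9)(8 10 11) = [6, 7, 4, 3, 5, 9, 1, 2, 10, 0, 11, 8]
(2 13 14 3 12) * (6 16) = (2 13 14 3 12)(6 16) = [0, 1, 13, 12, 4, 5, 16, 7, 8, 9, 10, 11, 2, 14, 3, 15, 6]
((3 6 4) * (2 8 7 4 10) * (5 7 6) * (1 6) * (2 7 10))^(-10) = [0, 2, 1, 3, 4, 5, 8, 7, 6, 9, 10] = (10)(1 2)(6 8)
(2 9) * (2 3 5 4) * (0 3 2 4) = (0 3 5)(2 9) = [3, 1, 9, 5, 4, 0, 6, 7, 8, 2]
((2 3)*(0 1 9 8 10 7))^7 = [1, 9, 3, 2, 4, 5, 6, 0, 10, 8, 7] = (0 1 9 8 10 7)(2 3)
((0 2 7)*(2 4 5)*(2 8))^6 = (8) = [0, 1, 2, 3, 4, 5, 6, 7, 8]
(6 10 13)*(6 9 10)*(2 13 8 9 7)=[0, 1, 13, 3, 4, 5, 6, 2, 9, 10, 8, 11, 12, 7]=(2 13 7)(8 9 10)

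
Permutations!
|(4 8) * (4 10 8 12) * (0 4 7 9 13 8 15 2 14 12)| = |(0 4)(2 14 12 7 9 13 8 10 15)| = 18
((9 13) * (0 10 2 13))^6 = (0 10 2 13 9) = [10, 1, 13, 3, 4, 5, 6, 7, 8, 0, 2, 11, 12, 9]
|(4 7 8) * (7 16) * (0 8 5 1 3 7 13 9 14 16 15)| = |(0 8 4 15)(1 3 7 5)(9 14 16 13)| = 4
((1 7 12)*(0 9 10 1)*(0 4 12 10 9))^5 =(1 10 7)(4 12) =[0, 10, 2, 3, 12, 5, 6, 1, 8, 9, 7, 11, 4]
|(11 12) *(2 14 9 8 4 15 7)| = |(2 14 9 8 4 15 7)(11 12)| = 14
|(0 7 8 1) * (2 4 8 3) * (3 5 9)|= |(0 7 5 9 3 2 4 8 1)|= 9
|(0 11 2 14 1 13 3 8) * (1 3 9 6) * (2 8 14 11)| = |(0 2 11 8)(1 13 9 6)(3 14)| = 4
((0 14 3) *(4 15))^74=(15)(0 3 14)=[3, 1, 2, 14, 4, 5, 6, 7, 8, 9, 10, 11, 12, 13, 0, 15]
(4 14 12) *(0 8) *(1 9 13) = (0 8)(1 9 13)(4 14 12) = [8, 9, 2, 3, 14, 5, 6, 7, 0, 13, 10, 11, 4, 1, 12]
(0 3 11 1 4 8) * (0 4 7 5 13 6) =(0 3 11 1 7 5 13 6)(4 8) =[3, 7, 2, 11, 8, 13, 0, 5, 4, 9, 10, 1, 12, 6]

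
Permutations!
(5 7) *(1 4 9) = [0, 4, 2, 3, 9, 7, 6, 5, 8, 1] = (1 4 9)(5 7)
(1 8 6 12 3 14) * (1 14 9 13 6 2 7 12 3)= [0, 8, 7, 9, 4, 5, 3, 12, 2, 13, 10, 11, 1, 6, 14]= (14)(1 8 2 7 12)(3 9 13 6)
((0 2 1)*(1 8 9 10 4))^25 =(0 10 2 4 8 1 9) =[10, 9, 4, 3, 8, 5, 6, 7, 1, 0, 2]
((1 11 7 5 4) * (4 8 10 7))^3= (11)(5 7 10 8)= [0, 1, 2, 3, 4, 7, 6, 10, 5, 9, 8, 11]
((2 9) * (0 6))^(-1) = [6, 1, 9, 3, 4, 5, 0, 7, 8, 2] = (0 6)(2 9)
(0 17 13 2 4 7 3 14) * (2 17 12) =(0 12 2 4 7 3 14)(13 17) =[12, 1, 4, 14, 7, 5, 6, 3, 8, 9, 10, 11, 2, 17, 0, 15, 16, 13]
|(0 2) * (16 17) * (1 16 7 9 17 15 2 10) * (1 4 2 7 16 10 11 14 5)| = 40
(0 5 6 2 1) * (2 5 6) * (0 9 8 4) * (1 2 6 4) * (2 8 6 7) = (0 4)(1 9 6 5 7 2 8) = [4, 9, 8, 3, 0, 7, 5, 2, 1, 6]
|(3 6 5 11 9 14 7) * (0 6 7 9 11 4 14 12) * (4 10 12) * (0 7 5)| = 30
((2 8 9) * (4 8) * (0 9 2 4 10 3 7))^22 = [3, 1, 4, 2, 0, 5, 6, 10, 9, 7, 8] = (0 3 2 4)(7 10 8 9)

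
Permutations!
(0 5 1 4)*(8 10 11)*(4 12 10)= (0 5 1 12 10 11 8 4)= [5, 12, 2, 3, 0, 1, 6, 7, 4, 9, 11, 8, 10]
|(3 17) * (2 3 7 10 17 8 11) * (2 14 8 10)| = 15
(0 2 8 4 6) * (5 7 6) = (0 2 8 4 5 7 6) = [2, 1, 8, 3, 5, 7, 0, 6, 4]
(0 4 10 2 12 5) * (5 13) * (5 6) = (0 4 10 2 12 13 6 5) = [4, 1, 12, 3, 10, 0, 5, 7, 8, 9, 2, 11, 13, 6]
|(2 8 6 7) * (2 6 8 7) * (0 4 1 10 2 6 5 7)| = |(0 4 1 10 2)(5 7)| = 10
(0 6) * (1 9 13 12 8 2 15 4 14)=(0 6)(1 9 13 12 8 2 15 4 14)=[6, 9, 15, 3, 14, 5, 0, 7, 2, 13, 10, 11, 8, 12, 1, 4]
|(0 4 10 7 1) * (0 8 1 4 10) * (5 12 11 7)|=14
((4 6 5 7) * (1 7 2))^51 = (1 6)(2 4)(5 7) = [0, 6, 4, 3, 2, 7, 1, 5]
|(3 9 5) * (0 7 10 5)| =|(0 7 10 5 3 9)| =6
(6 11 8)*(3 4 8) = (3 4 8 6 11) = [0, 1, 2, 4, 8, 5, 11, 7, 6, 9, 10, 3]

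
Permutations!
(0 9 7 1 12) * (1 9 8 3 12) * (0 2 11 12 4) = (0 8 3 4)(2 11 12)(7 9) = [8, 1, 11, 4, 0, 5, 6, 9, 3, 7, 10, 12, 2]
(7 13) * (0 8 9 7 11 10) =(0 8 9 7 13 11 10) =[8, 1, 2, 3, 4, 5, 6, 13, 9, 7, 0, 10, 12, 11]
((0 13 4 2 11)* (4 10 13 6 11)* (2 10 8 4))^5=[11, 1, 2, 3, 10, 5, 0, 7, 4, 9, 13, 6, 12, 8]=(0 11 6)(4 10 13 8)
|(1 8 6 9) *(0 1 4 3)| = |(0 1 8 6 9 4 3)| = 7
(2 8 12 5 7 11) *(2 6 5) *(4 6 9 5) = (2 8 12)(4 6)(5 7 11 9) = [0, 1, 8, 3, 6, 7, 4, 11, 12, 5, 10, 9, 2]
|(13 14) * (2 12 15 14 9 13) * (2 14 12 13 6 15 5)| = 7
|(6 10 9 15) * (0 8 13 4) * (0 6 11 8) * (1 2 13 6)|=|(1 2 13 4)(6 10 9 15 11 8)|=12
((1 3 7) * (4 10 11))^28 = (1 3 7)(4 10 11) = [0, 3, 2, 7, 10, 5, 6, 1, 8, 9, 11, 4]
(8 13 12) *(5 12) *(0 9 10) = (0 9 10)(5 12 8 13) = [9, 1, 2, 3, 4, 12, 6, 7, 13, 10, 0, 11, 8, 5]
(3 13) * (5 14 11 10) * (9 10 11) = (3 13)(5 14 9 10) = [0, 1, 2, 13, 4, 14, 6, 7, 8, 10, 5, 11, 12, 3, 9]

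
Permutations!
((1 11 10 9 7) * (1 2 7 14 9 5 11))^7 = (2 7)(5 11 10)(9 14) = [0, 1, 7, 3, 4, 11, 6, 2, 8, 14, 5, 10, 12, 13, 9]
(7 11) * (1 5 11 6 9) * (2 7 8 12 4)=(1 5 11 8 12 4 2 7 6 9)=[0, 5, 7, 3, 2, 11, 9, 6, 12, 1, 10, 8, 4]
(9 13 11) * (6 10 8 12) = (6 10 8 12)(9 13 11) = [0, 1, 2, 3, 4, 5, 10, 7, 12, 13, 8, 9, 6, 11]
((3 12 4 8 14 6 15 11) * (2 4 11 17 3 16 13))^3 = (2 14 17 11)(3 16 4 6)(8 15 12 13) = [0, 1, 14, 16, 6, 5, 3, 7, 15, 9, 10, 2, 13, 8, 17, 12, 4, 11]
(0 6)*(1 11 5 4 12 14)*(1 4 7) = (0 6)(1 11 5 7)(4 12 14) = [6, 11, 2, 3, 12, 7, 0, 1, 8, 9, 10, 5, 14, 13, 4]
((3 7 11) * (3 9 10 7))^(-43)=(7 11 9 10)=[0, 1, 2, 3, 4, 5, 6, 11, 8, 10, 7, 9]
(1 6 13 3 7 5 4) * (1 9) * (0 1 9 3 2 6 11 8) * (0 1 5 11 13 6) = (0 5 4 3 7 11 8 1 13 2) = [5, 13, 0, 7, 3, 4, 6, 11, 1, 9, 10, 8, 12, 2]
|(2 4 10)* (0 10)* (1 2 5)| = 6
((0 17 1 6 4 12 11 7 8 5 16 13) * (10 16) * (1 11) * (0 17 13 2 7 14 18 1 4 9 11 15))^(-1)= (0 15 17 13)(1 18 14 11 9 6)(2 16 10 5 8 7)(4 12)= [15, 18, 16, 3, 12, 8, 1, 2, 7, 6, 5, 9, 4, 0, 11, 17, 10, 13, 14]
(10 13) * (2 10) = (2 10 13) = [0, 1, 10, 3, 4, 5, 6, 7, 8, 9, 13, 11, 12, 2]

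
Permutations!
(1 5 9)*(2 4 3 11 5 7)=[0, 7, 4, 11, 3, 9, 6, 2, 8, 1, 10, 5]=(1 7 2 4 3 11 5 9)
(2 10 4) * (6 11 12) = (2 10 4)(6 11 12) = [0, 1, 10, 3, 2, 5, 11, 7, 8, 9, 4, 12, 6]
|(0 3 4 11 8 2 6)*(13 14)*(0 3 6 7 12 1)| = |(0 6 3 4 11 8 2 7 12 1)(13 14)| = 10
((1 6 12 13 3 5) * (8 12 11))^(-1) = [0, 5, 2, 13, 4, 3, 1, 7, 11, 9, 10, 6, 8, 12] = (1 5 3 13 12 8 11 6)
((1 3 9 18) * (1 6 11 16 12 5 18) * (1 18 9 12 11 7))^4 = (1 9)(3 18)(5 7)(6 12) = [0, 9, 2, 18, 4, 7, 12, 5, 8, 1, 10, 11, 6, 13, 14, 15, 16, 17, 3]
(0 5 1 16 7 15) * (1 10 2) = (0 5 10 2 1 16 7 15) = [5, 16, 1, 3, 4, 10, 6, 15, 8, 9, 2, 11, 12, 13, 14, 0, 7]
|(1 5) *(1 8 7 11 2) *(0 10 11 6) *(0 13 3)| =|(0 10 11 2 1 5 8 7 6 13 3)| =11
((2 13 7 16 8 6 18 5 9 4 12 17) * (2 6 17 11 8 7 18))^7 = (2 11 5 6 12 18 17 4 13 8 9)(7 16) = [0, 1, 11, 3, 13, 6, 12, 16, 9, 2, 10, 5, 18, 8, 14, 15, 7, 4, 17]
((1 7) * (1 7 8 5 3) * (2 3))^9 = (1 3 2 5 8) = [0, 3, 5, 2, 4, 8, 6, 7, 1]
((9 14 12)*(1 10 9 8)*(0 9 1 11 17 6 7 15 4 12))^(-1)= (0 14 9)(1 10)(4 15 7 6 17 11 8 12)= [14, 10, 2, 3, 15, 5, 17, 6, 12, 0, 1, 8, 4, 13, 9, 7, 16, 11]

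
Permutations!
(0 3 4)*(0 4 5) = (0 3 5) = [3, 1, 2, 5, 4, 0]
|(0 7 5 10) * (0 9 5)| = 6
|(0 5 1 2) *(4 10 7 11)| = 4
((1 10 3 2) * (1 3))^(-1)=(1 10)(2 3)=[0, 10, 3, 2, 4, 5, 6, 7, 8, 9, 1]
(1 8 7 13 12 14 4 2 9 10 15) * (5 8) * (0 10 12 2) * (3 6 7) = (0 10 15 1 5 8 3 6 7 13 2 9 12 14 4) = [10, 5, 9, 6, 0, 8, 7, 13, 3, 12, 15, 11, 14, 2, 4, 1]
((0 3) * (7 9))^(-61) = (0 3)(7 9) = [3, 1, 2, 0, 4, 5, 6, 9, 8, 7]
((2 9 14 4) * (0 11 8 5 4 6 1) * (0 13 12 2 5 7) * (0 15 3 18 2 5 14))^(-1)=(0 9 2 18 3 15 7 8 11)(1 6 14 4 5 12 13)=[9, 6, 18, 15, 5, 12, 14, 8, 11, 2, 10, 0, 13, 1, 4, 7, 16, 17, 3]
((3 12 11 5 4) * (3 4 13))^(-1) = (3 13 5 11 12) = [0, 1, 2, 13, 4, 11, 6, 7, 8, 9, 10, 12, 3, 5]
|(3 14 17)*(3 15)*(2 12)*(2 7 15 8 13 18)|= 10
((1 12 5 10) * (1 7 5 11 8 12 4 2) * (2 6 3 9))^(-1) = (1 2 9 3 6 4)(5 7 10)(8 11 12) = [0, 2, 9, 6, 1, 7, 4, 10, 11, 3, 5, 12, 8]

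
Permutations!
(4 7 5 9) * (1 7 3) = [0, 7, 2, 1, 3, 9, 6, 5, 8, 4] = (1 7 5 9 4 3)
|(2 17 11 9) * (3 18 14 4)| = 4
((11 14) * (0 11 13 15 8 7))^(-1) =(0 7 8 15 13 14 11) =[7, 1, 2, 3, 4, 5, 6, 8, 15, 9, 10, 0, 12, 14, 11, 13]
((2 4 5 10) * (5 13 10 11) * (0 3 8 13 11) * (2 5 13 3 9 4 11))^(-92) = (0 11)(2 5)(4 10)(9 13) = [11, 1, 5, 3, 10, 2, 6, 7, 8, 13, 4, 0, 12, 9]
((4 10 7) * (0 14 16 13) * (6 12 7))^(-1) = [13, 1, 2, 3, 7, 5, 10, 12, 8, 9, 4, 11, 6, 16, 0, 15, 14] = (0 13 16 14)(4 7 12 6 10)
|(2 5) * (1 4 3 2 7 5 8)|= 10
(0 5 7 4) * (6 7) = (0 5 6 7 4) = [5, 1, 2, 3, 0, 6, 7, 4]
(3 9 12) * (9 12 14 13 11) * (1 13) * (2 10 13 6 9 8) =(1 6 9 14)(2 10 13 11 8)(3 12) =[0, 6, 10, 12, 4, 5, 9, 7, 2, 14, 13, 8, 3, 11, 1]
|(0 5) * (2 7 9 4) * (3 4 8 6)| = 14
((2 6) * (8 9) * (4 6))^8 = (9)(2 6 4) = [0, 1, 6, 3, 2, 5, 4, 7, 8, 9]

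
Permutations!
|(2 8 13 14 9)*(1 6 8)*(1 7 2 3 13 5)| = |(1 6 8 5)(2 7)(3 13 14 9)| = 4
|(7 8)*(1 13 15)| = |(1 13 15)(7 8)| = 6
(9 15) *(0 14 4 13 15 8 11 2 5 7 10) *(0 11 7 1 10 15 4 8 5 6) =[14, 10, 6, 3, 13, 1, 0, 15, 7, 5, 11, 2, 12, 4, 8, 9] =(0 14 8 7 15 9 5 1 10 11 2 6)(4 13)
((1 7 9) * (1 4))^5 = (1 7 9 4) = [0, 7, 2, 3, 1, 5, 6, 9, 8, 4]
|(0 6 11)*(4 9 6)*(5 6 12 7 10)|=9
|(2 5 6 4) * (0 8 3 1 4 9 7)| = 10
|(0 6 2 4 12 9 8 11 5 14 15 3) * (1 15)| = 13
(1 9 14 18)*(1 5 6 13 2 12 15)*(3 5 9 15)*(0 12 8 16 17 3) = (0 12)(1 15)(2 8 16 17 3 5 6 13)(9 14 18) = [12, 15, 8, 5, 4, 6, 13, 7, 16, 14, 10, 11, 0, 2, 18, 1, 17, 3, 9]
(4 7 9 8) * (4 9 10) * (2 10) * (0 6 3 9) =(0 6 3 9 8)(2 10 4 7) =[6, 1, 10, 9, 7, 5, 3, 2, 0, 8, 4]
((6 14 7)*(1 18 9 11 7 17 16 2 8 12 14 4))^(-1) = (1 4 6 7 11 9 18)(2 16 17 14 12 8) = [0, 4, 16, 3, 6, 5, 7, 11, 2, 18, 10, 9, 8, 13, 12, 15, 17, 14, 1]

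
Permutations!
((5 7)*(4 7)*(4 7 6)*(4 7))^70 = (4 7)(5 6) = [0, 1, 2, 3, 7, 6, 5, 4]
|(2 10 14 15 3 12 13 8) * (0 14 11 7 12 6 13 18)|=13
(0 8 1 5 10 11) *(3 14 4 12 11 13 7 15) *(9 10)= (0 8 1 5 9 10 13 7 15 3 14 4 12 11)= [8, 5, 2, 14, 12, 9, 6, 15, 1, 10, 13, 0, 11, 7, 4, 3]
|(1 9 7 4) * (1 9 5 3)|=|(1 5 3)(4 9 7)|=3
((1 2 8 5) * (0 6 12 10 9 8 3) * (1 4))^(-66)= [0, 1, 2, 3, 4, 5, 6, 7, 8, 9, 10, 11, 12]= (12)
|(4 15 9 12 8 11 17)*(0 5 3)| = 21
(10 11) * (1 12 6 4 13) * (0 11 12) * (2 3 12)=(0 11 10 2 3 12 6 4 13 1)=[11, 0, 3, 12, 13, 5, 4, 7, 8, 9, 2, 10, 6, 1]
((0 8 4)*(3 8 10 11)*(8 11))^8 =(11) =[0, 1, 2, 3, 4, 5, 6, 7, 8, 9, 10, 11]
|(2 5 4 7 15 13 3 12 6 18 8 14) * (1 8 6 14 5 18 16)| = |(1 8 5 4 7 15 13 3 12 14 2 18 6 16)| = 14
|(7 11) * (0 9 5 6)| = |(0 9 5 6)(7 11)| = 4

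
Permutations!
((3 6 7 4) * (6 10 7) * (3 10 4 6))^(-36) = (3 6 7 10 4) = [0, 1, 2, 6, 3, 5, 7, 10, 8, 9, 4]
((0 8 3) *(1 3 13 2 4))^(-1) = [3, 4, 13, 1, 2, 5, 6, 7, 0, 9, 10, 11, 12, 8] = (0 3 1 4 2 13 8)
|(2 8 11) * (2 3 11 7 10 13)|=10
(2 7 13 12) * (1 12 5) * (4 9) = [0, 12, 7, 3, 9, 1, 6, 13, 8, 4, 10, 11, 2, 5] = (1 12 2 7 13 5)(4 9)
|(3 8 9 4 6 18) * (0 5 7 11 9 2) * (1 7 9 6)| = |(0 5 9 4 1 7 11 6 18 3 8 2)| = 12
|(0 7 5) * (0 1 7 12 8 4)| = 12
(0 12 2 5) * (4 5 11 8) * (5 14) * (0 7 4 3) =(0 12 2 11 8 3)(4 14 5 7) =[12, 1, 11, 0, 14, 7, 6, 4, 3, 9, 10, 8, 2, 13, 5]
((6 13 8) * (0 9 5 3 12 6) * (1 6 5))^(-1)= [8, 9, 2, 5, 4, 12, 1, 7, 13, 0, 10, 11, 3, 6]= (0 8 13 6 1 9)(3 5 12)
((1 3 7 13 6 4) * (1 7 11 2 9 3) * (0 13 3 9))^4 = (0 7)(2 4)(3 13)(6 11) = [7, 1, 4, 13, 2, 5, 11, 0, 8, 9, 10, 6, 12, 3]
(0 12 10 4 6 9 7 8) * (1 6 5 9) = (0 12 10 4 5 9 7 8)(1 6) = [12, 6, 2, 3, 5, 9, 1, 8, 0, 7, 4, 11, 10]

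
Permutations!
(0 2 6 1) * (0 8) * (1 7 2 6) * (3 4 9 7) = (0 6 3 4 9 7 2 1 8) = [6, 8, 1, 4, 9, 5, 3, 2, 0, 7]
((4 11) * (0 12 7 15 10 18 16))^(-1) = (0 16 18 10 15 7 12)(4 11) = [16, 1, 2, 3, 11, 5, 6, 12, 8, 9, 15, 4, 0, 13, 14, 7, 18, 17, 10]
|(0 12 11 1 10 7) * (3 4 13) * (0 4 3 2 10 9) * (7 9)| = 10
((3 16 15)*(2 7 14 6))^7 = [0, 1, 6, 16, 4, 5, 14, 2, 8, 9, 10, 11, 12, 13, 7, 3, 15] = (2 6 14 7)(3 16 15)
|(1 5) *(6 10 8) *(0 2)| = 6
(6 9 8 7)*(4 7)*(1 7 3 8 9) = (9)(1 7 6)(3 8 4) = [0, 7, 2, 8, 3, 5, 1, 6, 4, 9]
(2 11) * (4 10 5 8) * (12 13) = [0, 1, 11, 3, 10, 8, 6, 7, 4, 9, 5, 2, 13, 12] = (2 11)(4 10 5 8)(12 13)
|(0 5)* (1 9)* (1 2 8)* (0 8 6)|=|(0 5 8 1 9 2 6)|=7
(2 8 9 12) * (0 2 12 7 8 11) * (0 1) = (12)(0 2 11 1)(7 8 9) = [2, 0, 11, 3, 4, 5, 6, 8, 9, 7, 10, 1, 12]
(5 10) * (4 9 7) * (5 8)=(4 9 7)(5 10 8)=[0, 1, 2, 3, 9, 10, 6, 4, 5, 7, 8]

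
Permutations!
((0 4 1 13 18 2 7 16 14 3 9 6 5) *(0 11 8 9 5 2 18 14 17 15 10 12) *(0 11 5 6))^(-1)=(18)(0 9 8 11 12 10 15 17 16 7 2 6 3 14 13 1 4)=[9, 4, 6, 14, 0, 5, 3, 2, 11, 8, 15, 12, 10, 1, 13, 17, 7, 16, 18]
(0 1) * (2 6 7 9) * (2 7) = (0 1)(2 6)(7 9) = [1, 0, 6, 3, 4, 5, 2, 9, 8, 7]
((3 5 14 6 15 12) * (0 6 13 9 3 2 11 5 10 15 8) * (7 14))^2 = (0 8 6)(2 5 14 9 10 12 11 7 13 3 15) = [8, 1, 5, 15, 4, 14, 0, 13, 6, 10, 12, 7, 11, 3, 9, 2]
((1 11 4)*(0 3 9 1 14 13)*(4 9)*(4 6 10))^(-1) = (0 13 14 4 10 6 3)(1 9 11) = [13, 9, 2, 0, 10, 5, 3, 7, 8, 11, 6, 1, 12, 14, 4]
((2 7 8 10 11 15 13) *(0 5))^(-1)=(0 5)(2 13 15 11 10 8 7)=[5, 1, 13, 3, 4, 0, 6, 2, 7, 9, 8, 10, 12, 15, 14, 11]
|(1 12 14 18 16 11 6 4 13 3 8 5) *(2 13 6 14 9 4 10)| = 44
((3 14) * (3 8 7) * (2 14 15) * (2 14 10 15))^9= (2 15 8 3 10 14 7)= [0, 1, 15, 10, 4, 5, 6, 2, 3, 9, 14, 11, 12, 13, 7, 8]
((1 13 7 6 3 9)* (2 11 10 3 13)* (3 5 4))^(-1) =(1 9 3 4 5 10 11 2)(6 7 13) =[0, 9, 1, 4, 5, 10, 7, 13, 8, 3, 11, 2, 12, 6]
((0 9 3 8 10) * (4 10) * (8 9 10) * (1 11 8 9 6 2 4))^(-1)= (0 10)(1 8 11)(2 6 3 9 4)= [10, 8, 6, 9, 2, 5, 3, 7, 11, 4, 0, 1]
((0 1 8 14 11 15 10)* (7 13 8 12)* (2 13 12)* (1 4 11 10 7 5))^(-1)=[10, 5, 1, 3, 0, 12, 6, 15, 13, 9, 14, 4, 7, 2, 8, 11]=(0 10 14 8 13 2 1 5 12 7 15 11 4)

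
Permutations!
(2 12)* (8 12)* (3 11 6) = [0, 1, 8, 11, 4, 5, 3, 7, 12, 9, 10, 6, 2] = (2 8 12)(3 11 6)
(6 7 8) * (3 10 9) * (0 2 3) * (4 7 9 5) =(0 2 3 10 5 4 7 8 6 9) =[2, 1, 3, 10, 7, 4, 9, 8, 6, 0, 5]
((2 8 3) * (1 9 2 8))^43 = (1 9 2)(3 8) = [0, 9, 1, 8, 4, 5, 6, 7, 3, 2]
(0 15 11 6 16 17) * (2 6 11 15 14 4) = (0 14 4 2 6 16 17) = [14, 1, 6, 3, 2, 5, 16, 7, 8, 9, 10, 11, 12, 13, 4, 15, 17, 0]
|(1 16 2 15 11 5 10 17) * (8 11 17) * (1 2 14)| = 12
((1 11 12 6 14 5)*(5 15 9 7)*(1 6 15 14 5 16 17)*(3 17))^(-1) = (1 17 3 16 7 9 15 12 11)(5 6) = [0, 17, 2, 16, 4, 6, 5, 9, 8, 15, 10, 1, 11, 13, 14, 12, 7, 3]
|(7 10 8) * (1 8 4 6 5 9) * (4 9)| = |(1 8 7 10 9)(4 6 5)| = 15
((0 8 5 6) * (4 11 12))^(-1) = [6, 1, 2, 3, 12, 8, 5, 7, 0, 9, 10, 4, 11] = (0 6 5 8)(4 12 11)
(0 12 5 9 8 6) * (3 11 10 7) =(0 12 5 9 8 6)(3 11 10 7) =[12, 1, 2, 11, 4, 9, 0, 3, 6, 8, 7, 10, 5]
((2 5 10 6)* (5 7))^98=(2 10 7 6 5)=[0, 1, 10, 3, 4, 2, 5, 6, 8, 9, 7]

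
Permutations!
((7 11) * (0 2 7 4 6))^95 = (0 6 4 11 7 2) = [6, 1, 0, 3, 11, 5, 4, 2, 8, 9, 10, 7]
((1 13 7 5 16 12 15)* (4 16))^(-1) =[0, 15, 2, 3, 5, 7, 6, 13, 8, 9, 10, 11, 16, 1, 14, 12, 4] =(1 15 12 16 4 5 7 13)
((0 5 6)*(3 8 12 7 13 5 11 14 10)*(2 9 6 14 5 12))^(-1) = (0 6 9 2 8 3 10 14 5 11)(7 12 13) = [6, 1, 8, 10, 4, 11, 9, 12, 3, 2, 14, 0, 13, 7, 5]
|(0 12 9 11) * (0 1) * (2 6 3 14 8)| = 5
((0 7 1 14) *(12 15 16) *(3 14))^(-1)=(0 14 3 1 7)(12 16 15)=[14, 7, 2, 1, 4, 5, 6, 0, 8, 9, 10, 11, 16, 13, 3, 12, 15]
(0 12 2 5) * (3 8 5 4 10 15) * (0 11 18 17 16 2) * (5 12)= (0 5 11 18 17 16 2 4 10 15 3 8 12)= [5, 1, 4, 8, 10, 11, 6, 7, 12, 9, 15, 18, 0, 13, 14, 3, 2, 16, 17]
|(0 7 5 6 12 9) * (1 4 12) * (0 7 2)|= |(0 2)(1 4 12 9 7 5 6)|= 14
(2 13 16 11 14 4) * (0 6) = (0 6)(2 13 16 11 14 4) = [6, 1, 13, 3, 2, 5, 0, 7, 8, 9, 10, 14, 12, 16, 4, 15, 11]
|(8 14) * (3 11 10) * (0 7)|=|(0 7)(3 11 10)(8 14)|=6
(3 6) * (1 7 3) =(1 7 3 6) =[0, 7, 2, 6, 4, 5, 1, 3]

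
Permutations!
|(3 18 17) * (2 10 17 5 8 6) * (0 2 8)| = |(0 2 10 17 3 18 5)(6 8)| = 14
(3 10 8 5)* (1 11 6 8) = (1 11 6 8 5 3 10) = [0, 11, 2, 10, 4, 3, 8, 7, 5, 9, 1, 6]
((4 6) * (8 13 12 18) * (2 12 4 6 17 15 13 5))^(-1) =(2 5 8 18 12)(4 13 15 17) =[0, 1, 5, 3, 13, 8, 6, 7, 18, 9, 10, 11, 2, 15, 14, 17, 16, 4, 12]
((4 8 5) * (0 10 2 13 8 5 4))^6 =(0 5 4 8 13 2 10) =[5, 1, 10, 3, 8, 4, 6, 7, 13, 9, 0, 11, 12, 2]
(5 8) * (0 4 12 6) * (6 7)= (0 4 12 7 6)(5 8)= [4, 1, 2, 3, 12, 8, 0, 6, 5, 9, 10, 11, 7]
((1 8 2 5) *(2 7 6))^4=(1 2 7)(5 6 8)=[0, 2, 7, 3, 4, 6, 8, 1, 5]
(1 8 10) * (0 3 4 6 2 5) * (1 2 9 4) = (0 3 1 8 10 2 5)(4 6 9) = [3, 8, 5, 1, 6, 0, 9, 7, 10, 4, 2]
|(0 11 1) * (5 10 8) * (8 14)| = 12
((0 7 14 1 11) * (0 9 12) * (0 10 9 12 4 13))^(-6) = (0 11 4 14 10)(1 9 7 12 13) = [11, 9, 2, 3, 14, 5, 6, 12, 8, 7, 0, 4, 13, 1, 10]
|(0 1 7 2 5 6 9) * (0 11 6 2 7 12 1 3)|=6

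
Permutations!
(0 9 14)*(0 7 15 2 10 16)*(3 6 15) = (0 9 14 7 3 6 15 2 10 16) = [9, 1, 10, 6, 4, 5, 15, 3, 8, 14, 16, 11, 12, 13, 7, 2, 0]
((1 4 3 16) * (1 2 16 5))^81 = (1 4 3 5)(2 16) = [0, 4, 16, 5, 3, 1, 6, 7, 8, 9, 10, 11, 12, 13, 14, 15, 2]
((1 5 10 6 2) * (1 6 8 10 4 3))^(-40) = [0, 1, 2, 3, 4, 5, 6, 7, 8, 9, 10] = (10)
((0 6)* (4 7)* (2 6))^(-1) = (0 6 2)(4 7) = [6, 1, 0, 3, 7, 5, 2, 4]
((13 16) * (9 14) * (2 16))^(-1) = (2 13 16)(9 14) = [0, 1, 13, 3, 4, 5, 6, 7, 8, 14, 10, 11, 12, 16, 9, 15, 2]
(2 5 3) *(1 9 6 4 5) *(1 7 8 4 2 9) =(2 7 8 4 5 3 9 6) =[0, 1, 7, 9, 5, 3, 2, 8, 4, 6]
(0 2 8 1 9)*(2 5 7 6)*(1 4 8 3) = (0 5 7 6 2 3 1 9)(4 8) = [5, 9, 3, 1, 8, 7, 2, 6, 4, 0]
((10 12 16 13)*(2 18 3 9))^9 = (2 18 3 9)(10 12 16 13) = [0, 1, 18, 9, 4, 5, 6, 7, 8, 2, 12, 11, 16, 10, 14, 15, 13, 17, 3]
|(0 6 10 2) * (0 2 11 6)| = 3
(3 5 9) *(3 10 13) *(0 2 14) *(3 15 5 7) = (0 2 14)(3 7)(5 9 10 13 15) = [2, 1, 14, 7, 4, 9, 6, 3, 8, 10, 13, 11, 12, 15, 0, 5]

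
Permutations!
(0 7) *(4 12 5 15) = (0 7)(4 12 5 15) = [7, 1, 2, 3, 12, 15, 6, 0, 8, 9, 10, 11, 5, 13, 14, 4]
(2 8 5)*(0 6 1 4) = (0 6 1 4)(2 8 5) = [6, 4, 8, 3, 0, 2, 1, 7, 5]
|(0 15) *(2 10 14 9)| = |(0 15)(2 10 14 9)| = 4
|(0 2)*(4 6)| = 2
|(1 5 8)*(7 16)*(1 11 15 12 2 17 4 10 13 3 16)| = |(1 5 8 11 15 12 2 17 4 10 13 3 16 7)| = 14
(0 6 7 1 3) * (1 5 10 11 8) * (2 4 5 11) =(0 6 7 11 8 1 3)(2 4 5 10) =[6, 3, 4, 0, 5, 10, 7, 11, 1, 9, 2, 8]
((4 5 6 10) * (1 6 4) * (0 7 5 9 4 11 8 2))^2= (0 5 8)(1 10 6)(2 7 11)= [5, 10, 7, 3, 4, 8, 1, 11, 0, 9, 6, 2]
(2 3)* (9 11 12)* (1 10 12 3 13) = (1 10 12 9 11 3 2 13) = [0, 10, 13, 2, 4, 5, 6, 7, 8, 11, 12, 3, 9, 1]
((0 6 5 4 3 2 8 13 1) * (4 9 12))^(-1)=(0 1 13 8 2 3 4 12 9 5 6)=[1, 13, 3, 4, 12, 6, 0, 7, 2, 5, 10, 11, 9, 8]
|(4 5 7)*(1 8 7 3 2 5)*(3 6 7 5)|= |(1 8 5 6 7 4)(2 3)|= 6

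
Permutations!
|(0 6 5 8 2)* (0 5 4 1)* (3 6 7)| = |(0 7 3 6 4 1)(2 5 8)| = 6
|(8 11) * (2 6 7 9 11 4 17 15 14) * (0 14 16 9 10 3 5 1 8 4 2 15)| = |(0 14 15 16 9 11 4 17)(1 8 2 6 7 10 3 5)| = 8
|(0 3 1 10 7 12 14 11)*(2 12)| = |(0 3 1 10 7 2 12 14 11)| = 9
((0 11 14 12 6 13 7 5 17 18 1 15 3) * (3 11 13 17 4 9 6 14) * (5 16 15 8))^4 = [15, 9, 2, 16, 18, 17, 8, 3, 6, 1, 10, 7, 12, 11, 14, 13, 0, 5, 4] = (0 15 13 11 7 3 16)(1 9)(4 18)(5 17)(6 8)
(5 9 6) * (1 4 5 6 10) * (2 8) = (1 4 5 9 10)(2 8) = [0, 4, 8, 3, 5, 9, 6, 7, 2, 10, 1]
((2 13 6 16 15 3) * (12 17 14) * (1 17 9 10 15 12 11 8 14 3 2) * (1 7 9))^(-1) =(1 12 16 6 13 2 15 10 9 7 3 17)(8 11 14) =[0, 12, 15, 17, 4, 5, 13, 3, 11, 7, 9, 14, 16, 2, 8, 10, 6, 1]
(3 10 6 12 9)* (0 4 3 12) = (0 4 3 10 6)(9 12) = [4, 1, 2, 10, 3, 5, 0, 7, 8, 12, 6, 11, 9]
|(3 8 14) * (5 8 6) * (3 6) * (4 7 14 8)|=|(4 7 14 6 5)|=5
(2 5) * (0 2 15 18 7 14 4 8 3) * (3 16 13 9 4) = (0 2 5 15 18 7 14 3)(4 8 16 13 9) = [2, 1, 5, 0, 8, 15, 6, 14, 16, 4, 10, 11, 12, 9, 3, 18, 13, 17, 7]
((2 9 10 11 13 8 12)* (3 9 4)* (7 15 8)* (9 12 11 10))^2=(2 3)(4 12)(7 8 13 15 11)=[0, 1, 3, 2, 12, 5, 6, 8, 13, 9, 10, 7, 4, 15, 14, 11]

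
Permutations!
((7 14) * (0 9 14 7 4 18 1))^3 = (0 4)(1 14)(9 18) = [4, 14, 2, 3, 0, 5, 6, 7, 8, 18, 10, 11, 12, 13, 1, 15, 16, 17, 9]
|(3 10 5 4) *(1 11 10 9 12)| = |(1 11 10 5 4 3 9 12)| = 8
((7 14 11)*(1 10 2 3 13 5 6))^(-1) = (1 6 5 13 3 2 10)(7 11 14) = [0, 6, 10, 2, 4, 13, 5, 11, 8, 9, 1, 14, 12, 3, 7]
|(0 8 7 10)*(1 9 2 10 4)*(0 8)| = 7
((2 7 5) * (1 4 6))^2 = (1 6 4)(2 5 7) = [0, 6, 5, 3, 1, 7, 4, 2]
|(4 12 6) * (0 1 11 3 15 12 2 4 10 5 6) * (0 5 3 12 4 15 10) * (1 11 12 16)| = 42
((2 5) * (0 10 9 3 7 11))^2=(0 9 7)(3 11 10)=[9, 1, 2, 11, 4, 5, 6, 0, 8, 7, 3, 10]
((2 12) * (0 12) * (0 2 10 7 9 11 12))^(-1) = (7 10 12 11 9) = [0, 1, 2, 3, 4, 5, 6, 10, 8, 7, 12, 9, 11]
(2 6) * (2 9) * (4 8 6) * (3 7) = (2 4 8 6 9)(3 7) = [0, 1, 4, 7, 8, 5, 9, 3, 6, 2]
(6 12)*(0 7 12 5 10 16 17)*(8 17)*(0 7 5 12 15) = (0 5 10 16 8 17 7 15)(6 12) = [5, 1, 2, 3, 4, 10, 12, 15, 17, 9, 16, 11, 6, 13, 14, 0, 8, 7]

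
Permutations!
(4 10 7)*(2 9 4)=(2 9 4 10 7)=[0, 1, 9, 3, 10, 5, 6, 2, 8, 4, 7]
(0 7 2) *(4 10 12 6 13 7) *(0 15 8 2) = (0 4 10 12 6 13 7)(2 15 8) = [4, 1, 15, 3, 10, 5, 13, 0, 2, 9, 12, 11, 6, 7, 14, 8]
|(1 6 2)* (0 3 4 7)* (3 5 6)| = |(0 5 6 2 1 3 4 7)| = 8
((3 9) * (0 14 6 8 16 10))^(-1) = (0 10 16 8 6 14)(3 9) = [10, 1, 2, 9, 4, 5, 14, 7, 6, 3, 16, 11, 12, 13, 0, 15, 8]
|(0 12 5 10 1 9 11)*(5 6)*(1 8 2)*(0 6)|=|(0 12)(1 9 11 6 5 10 8 2)|=8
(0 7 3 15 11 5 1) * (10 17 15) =[7, 0, 2, 10, 4, 1, 6, 3, 8, 9, 17, 5, 12, 13, 14, 11, 16, 15] =(0 7 3 10 17 15 11 5 1)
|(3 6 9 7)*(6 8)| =5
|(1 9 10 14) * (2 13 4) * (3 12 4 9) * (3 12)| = 8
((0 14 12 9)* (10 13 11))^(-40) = (14)(10 11 13) = [0, 1, 2, 3, 4, 5, 6, 7, 8, 9, 11, 13, 12, 10, 14]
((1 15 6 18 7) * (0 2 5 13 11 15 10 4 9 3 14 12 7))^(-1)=(0 18 6 15 11 13 5 2)(1 7 12 14 3 9 4 10)=[18, 7, 0, 9, 10, 2, 15, 12, 8, 4, 1, 13, 14, 5, 3, 11, 16, 17, 6]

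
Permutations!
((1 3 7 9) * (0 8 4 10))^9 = (0 8 4 10)(1 3 7 9) = [8, 3, 2, 7, 10, 5, 6, 9, 4, 1, 0]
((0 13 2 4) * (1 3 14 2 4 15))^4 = (0 13 4)(1 15 2 14 3) = [13, 15, 14, 1, 0, 5, 6, 7, 8, 9, 10, 11, 12, 4, 3, 2]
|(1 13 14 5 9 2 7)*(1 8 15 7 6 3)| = |(1 13 14 5 9 2 6 3)(7 8 15)| = 24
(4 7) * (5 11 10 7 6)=[0, 1, 2, 3, 6, 11, 5, 4, 8, 9, 7, 10]=(4 6 5 11 10 7)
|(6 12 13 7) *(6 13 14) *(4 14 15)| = 10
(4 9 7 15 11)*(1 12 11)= [0, 12, 2, 3, 9, 5, 6, 15, 8, 7, 10, 4, 11, 13, 14, 1]= (1 12 11 4 9 7 15)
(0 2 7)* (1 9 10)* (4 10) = [2, 9, 7, 3, 10, 5, 6, 0, 8, 4, 1] = (0 2 7)(1 9 4 10)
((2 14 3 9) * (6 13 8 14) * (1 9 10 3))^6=(1 14 8 13 6 2 9)=[0, 14, 9, 3, 4, 5, 2, 7, 13, 1, 10, 11, 12, 6, 8]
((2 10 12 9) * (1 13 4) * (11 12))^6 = (13)(2 10 11 12 9) = [0, 1, 10, 3, 4, 5, 6, 7, 8, 2, 11, 12, 9, 13]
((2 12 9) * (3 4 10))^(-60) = [0, 1, 2, 3, 4, 5, 6, 7, 8, 9, 10, 11, 12] = (12)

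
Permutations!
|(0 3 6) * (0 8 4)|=5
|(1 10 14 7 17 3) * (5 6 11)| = 6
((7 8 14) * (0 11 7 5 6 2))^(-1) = (0 2 6 5 14 8 7 11) = [2, 1, 6, 3, 4, 14, 5, 11, 7, 9, 10, 0, 12, 13, 8]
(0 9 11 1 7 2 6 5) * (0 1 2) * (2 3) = [9, 7, 6, 2, 4, 1, 5, 0, 8, 11, 10, 3] = (0 9 11 3 2 6 5 1 7)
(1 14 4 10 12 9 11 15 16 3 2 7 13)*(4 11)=(1 14 11 15 16 3 2 7 13)(4 10 12 9)=[0, 14, 7, 2, 10, 5, 6, 13, 8, 4, 12, 15, 9, 1, 11, 16, 3]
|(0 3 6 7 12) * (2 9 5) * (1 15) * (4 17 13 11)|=60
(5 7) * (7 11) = (5 11 7) = [0, 1, 2, 3, 4, 11, 6, 5, 8, 9, 10, 7]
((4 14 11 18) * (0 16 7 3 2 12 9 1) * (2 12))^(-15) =(0 1 9 12 3 7 16)(4 14 11 18) =[1, 9, 2, 7, 14, 5, 6, 16, 8, 12, 10, 18, 3, 13, 11, 15, 0, 17, 4]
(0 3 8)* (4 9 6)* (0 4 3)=(3 8 4 9 6)=[0, 1, 2, 8, 9, 5, 3, 7, 4, 6]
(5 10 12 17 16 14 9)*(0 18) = (0 18)(5 10 12 17 16 14 9) = [18, 1, 2, 3, 4, 10, 6, 7, 8, 5, 12, 11, 17, 13, 9, 15, 14, 16, 0]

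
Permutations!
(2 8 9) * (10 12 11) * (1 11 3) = (1 11 10 12 3)(2 8 9) = [0, 11, 8, 1, 4, 5, 6, 7, 9, 2, 12, 10, 3]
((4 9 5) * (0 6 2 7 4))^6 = (0 5 9 4 7 2 6) = [5, 1, 6, 3, 7, 9, 0, 2, 8, 4]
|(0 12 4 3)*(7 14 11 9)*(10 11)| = |(0 12 4 3)(7 14 10 11 9)| = 20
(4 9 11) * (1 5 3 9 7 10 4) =(1 5 3 9 11)(4 7 10) =[0, 5, 2, 9, 7, 3, 6, 10, 8, 11, 4, 1]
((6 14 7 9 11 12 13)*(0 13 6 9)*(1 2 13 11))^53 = (0 7 14 6 12 11)(1 2 13 9) = [7, 2, 13, 3, 4, 5, 12, 14, 8, 1, 10, 0, 11, 9, 6]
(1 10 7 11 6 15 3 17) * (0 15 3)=(0 15)(1 10 7 11 6 3 17)=[15, 10, 2, 17, 4, 5, 3, 11, 8, 9, 7, 6, 12, 13, 14, 0, 16, 1]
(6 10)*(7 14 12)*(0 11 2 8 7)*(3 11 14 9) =(0 14 12)(2 8 7 9 3 11)(6 10) =[14, 1, 8, 11, 4, 5, 10, 9, 7, 3, 6, 2, 0, 13, 12]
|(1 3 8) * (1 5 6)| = 5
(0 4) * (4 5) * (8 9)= (0 5 4)(8 9)= [5, 1, 2, 3, 0, 4, 6, 7, 9, 8]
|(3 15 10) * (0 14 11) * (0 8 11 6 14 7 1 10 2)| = |(0 7 1 10 3 15 2)(6 14)(8 11)| = 14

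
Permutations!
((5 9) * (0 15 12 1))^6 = (0 12)(1 15) = [12, 15, 2, 3, 4, 5, 6, 7, 8, 9, 10, 11, 0, 13, 14, 1]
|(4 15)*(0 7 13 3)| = 4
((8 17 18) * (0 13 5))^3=[0, 1, 2, 3, 4, 5, 6, 7, 8, 9, 10, 11, 12, 13, 14, 15, 16, 17, 18]=(18)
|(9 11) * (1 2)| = 2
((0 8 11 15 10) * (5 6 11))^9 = (0 5 11 10 8 6 15) = [5, 1, 2, 3, 4, 11, 15, 7, 6, 9, 8, 10, 12, 13, 14, 0]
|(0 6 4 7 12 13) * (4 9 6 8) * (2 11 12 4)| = |(0 8 2 11 12 13)(4 7)(6 9)| = 6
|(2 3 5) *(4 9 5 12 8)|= 7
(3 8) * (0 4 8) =(0 4 8 3) =[4, 1, 2, 0, 8, 5, 6, 7, 3]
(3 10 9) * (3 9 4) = (3 10 4) = [0, 1, 2, 10, 3, 5, 6, 7, 8, 9, 4]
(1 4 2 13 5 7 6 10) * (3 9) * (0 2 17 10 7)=[2, 4, 13, 9, 17, 0, 7, 6, 8, 3, 1, 11, 12, 5, 14, 15, 16, 10]=(0 2 13 5)(1 4 17 10)(3 9)(6 7)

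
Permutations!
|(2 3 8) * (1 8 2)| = 2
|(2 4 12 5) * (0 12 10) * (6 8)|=6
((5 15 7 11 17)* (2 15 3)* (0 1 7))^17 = [15, 0, 3, 5, 4, 17, 6, 1, 8, 9, 10, 7, 12, 13, 14, 2, 16, 11] = (0 15 2 3 5 17 11 7 1)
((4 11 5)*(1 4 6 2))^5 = (1 2 6 5 11 4) = [0, 2, 6, 3, 1, 11, 5, 7, 8, 9, 10, 4]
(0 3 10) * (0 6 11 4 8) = [3, 1, 2, 10, 8, 5, 11, 7, 0, 9, 6, 4] = (0 3 10 6 11 4 8)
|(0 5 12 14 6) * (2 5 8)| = 7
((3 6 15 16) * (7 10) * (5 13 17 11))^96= (17)= [0, 1, 2, 3, 4, 5, 6, 7, 8, 9, 10, 11, 12, 13, 14, 15, 16, 17]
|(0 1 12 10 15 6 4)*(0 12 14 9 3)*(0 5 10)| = 11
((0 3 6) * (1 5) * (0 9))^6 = (0 6)(3 9) = [6, 1, 2, 9, 4, 5, 0, 7, 8, 3]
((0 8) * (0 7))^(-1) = (0 7 8) = [7, 1, 2, 3, 4, 5, 6, 8, 0]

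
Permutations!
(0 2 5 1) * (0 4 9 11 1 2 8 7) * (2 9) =(0 8 7)(1 4 2 5 9 11) =[8, 4, 5, 3, 2, 9, 6, 0, 7, 11, 10, 1]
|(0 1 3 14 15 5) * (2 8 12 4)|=|(0 1 3 14 15 5)(2 8 12 4)|=12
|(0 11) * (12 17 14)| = 6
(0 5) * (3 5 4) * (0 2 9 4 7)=(0 7)(2 9 4 3 5)=[7, 1, 9, 5, 3, 2, 6, 0, 8, 4]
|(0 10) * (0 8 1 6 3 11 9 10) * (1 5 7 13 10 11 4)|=|(1 6 3 4)(5 7 13 10 8)(9 11)|=20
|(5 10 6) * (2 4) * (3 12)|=6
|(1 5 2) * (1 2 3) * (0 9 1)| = 5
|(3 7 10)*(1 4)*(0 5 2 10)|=6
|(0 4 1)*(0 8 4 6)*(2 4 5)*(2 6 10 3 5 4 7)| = 30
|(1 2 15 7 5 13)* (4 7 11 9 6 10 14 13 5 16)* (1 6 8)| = |(1 2 15 11 9 8)(4 7 16)(6 10 14 13)| = 12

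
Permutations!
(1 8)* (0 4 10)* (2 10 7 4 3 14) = (0 3 14 2 10)(1 8)(4 7) = [3, 8, 10, 14, 7, 5, 6, 4, 1, 9, 0, 11, 12, 13, 2]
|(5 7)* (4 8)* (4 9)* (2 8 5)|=|(2 8 9 4 5 7)|=6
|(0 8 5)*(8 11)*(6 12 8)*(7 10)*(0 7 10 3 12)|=|(0 11 6)(3 12 8 5 7)|=15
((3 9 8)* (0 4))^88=(3 9 8)=[0, 1, 2, 9, 4, 5, 6, 7, 3, 8]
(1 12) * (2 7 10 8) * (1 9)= (1 12 9)(2 7 10 8)= [0, 12, 7, 3, 4, 5, 6, 10, 2, 1, 8, 11, 9]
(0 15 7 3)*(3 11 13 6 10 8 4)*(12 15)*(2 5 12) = (0 2 5 12 15 7 11 13 6 10 8 4 3) = [2, 1, 5, 0, 3, 12, 10, 11, 4, 9, 8, 13, 15, 6, 14, 7]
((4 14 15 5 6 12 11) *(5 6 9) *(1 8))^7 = (1 8)(4 14 15 6 12 11)(5 9) = [0, 8, 2, 3, 14, 9, 12, 7, 1, 5, 10, 4, 11, 13, 15, 6]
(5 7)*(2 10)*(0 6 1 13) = (0 6 1 13)(2 10)(5 7) = [6, 13, 10, 3, 4, 7, 1, 5, 8, 9, 2, 11, 12, 0]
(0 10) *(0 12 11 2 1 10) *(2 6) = (1 10 12 11 6 2) = [0, 10, 1, 3, 4, 5, 2, 7, 8, 9, 12, 6, 11]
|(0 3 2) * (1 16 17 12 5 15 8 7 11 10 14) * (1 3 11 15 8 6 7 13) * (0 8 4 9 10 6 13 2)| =|(0 11 6 7 15 13 1 16 17 12 5 4 9 10 14 3)(2 8)| =16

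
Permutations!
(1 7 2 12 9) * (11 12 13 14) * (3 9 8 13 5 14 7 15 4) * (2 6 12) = [0, 15, 5, 9, 3, 14, 12, 6, 13, 1, 10, 2, 8, 7, 11, 4] = (1 15 4 3 9)(2 5 14 11)(6 12 8 13 7)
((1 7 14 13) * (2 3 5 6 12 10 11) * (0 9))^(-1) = (0 9)(1 13 14 7)(2 11 10 12 6 5 3) = [9, 13, 11, 2, 4, 3, 5, 1, 8, 0, 12, 10, 6, 14, 7]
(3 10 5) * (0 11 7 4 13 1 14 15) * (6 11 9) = [9, 14, 2, 10, 13, 3, 11, 4, 8, 6, 5, 7, 12, 1, 15, 0] = (0 9 6 11 7 4 13 1 14 15)(3 10 5)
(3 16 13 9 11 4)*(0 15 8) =[15, 1, 2, 16, 3, 5, 6, 7, 0, 11, 10, 4, 12, 9, 14, 8, 13] =(0 15 8)(3 16 13 9 11 4)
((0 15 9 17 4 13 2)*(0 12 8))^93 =[17, 1, 0, 3, 12, 5, 6, 7, 9, 13, 10, 11, 15, 8, 14, 4, 16, 2] =(0 17 2)(4 12 15)(8 9 13)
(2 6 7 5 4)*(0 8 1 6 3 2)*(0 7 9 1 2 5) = [8, 6, 3, 5, 7, 4, 9, 0, 2, 1] = (0 8 2 3 5 4 7)(1 6 9)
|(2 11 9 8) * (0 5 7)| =|(0 5 7)(2 11 9 8)| =12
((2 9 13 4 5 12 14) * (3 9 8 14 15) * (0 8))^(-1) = (0 2 14 8)(3 15 12 5 4 13 9) = [2, 1, 14, 15, 13, 4, 6, 7, 0, 3, 10, 11, 5, 9, 8, 12]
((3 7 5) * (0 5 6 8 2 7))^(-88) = (8)(0 3 5) = [3, 1, 2, 5, 4, 0, 6, 7, 8]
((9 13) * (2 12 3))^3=[0, 1, 2, 3, 4, 5, 6, 7, 8, 13, 10, 11, 12, 9]=(9 13)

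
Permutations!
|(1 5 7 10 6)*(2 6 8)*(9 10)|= 8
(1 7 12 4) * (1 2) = (1 7 12 4 2) = [0, 7, 1, 3, 2, 5, 6, 12, 8, 9, 10, 11, 4]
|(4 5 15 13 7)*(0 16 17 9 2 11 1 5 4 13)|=|(0 16 17 9 2 11 1 5 15)(7 13)|=18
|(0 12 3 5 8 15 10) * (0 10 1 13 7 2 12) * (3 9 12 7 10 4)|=|(1 13 10 4 3 5 8 15)(2 7)(9 12)|=8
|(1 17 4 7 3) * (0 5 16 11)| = 20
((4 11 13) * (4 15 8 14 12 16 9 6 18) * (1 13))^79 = [0, 9, 2, 3, 12, 5, 8, 7, 4, 15, 10, 16, 1, 6, 11, 18, 13, 17, 14] = (1 9 15 18 14 11 16 13 6 8 4 12)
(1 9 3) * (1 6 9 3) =(1 3 6 9) =[0, 3, 2, 6, 4, 5, 9, 7, 8, 1]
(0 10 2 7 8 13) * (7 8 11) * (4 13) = (0 10 2 8 4 13)(7 11) = [10, 1, 8, 3, 13, 5, 6, 11, 4, 9, 2, 7, 12, 0]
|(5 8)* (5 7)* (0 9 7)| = |(0 9 7 5 8)| = 5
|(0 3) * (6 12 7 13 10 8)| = |(0 3)(6 12 7 13 10 8)| = 6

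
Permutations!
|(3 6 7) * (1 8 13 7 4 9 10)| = |(1 8 13 7 3 6 4 9 10)| = 9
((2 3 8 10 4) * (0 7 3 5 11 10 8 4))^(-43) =(0 5 3 10 2 7 11 4) =[5, 1, 7, 10, 0, 3, 6, 11, 8, 9, 2, 4]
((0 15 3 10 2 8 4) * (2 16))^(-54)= [3, 1, 4, 16, 15, 5, 6, 7, 0, 9, 2, 11, 12, 13, 14, 10, 8]= (0 3 16 8)(2 4 15 10)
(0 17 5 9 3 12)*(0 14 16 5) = (0 17)(3 12 14 16 5 9) = [17, 1, 2, 12, 4, 9, 6, 7, 8, 3, 10, 11, 14, 13, 16, 15, 5, 0]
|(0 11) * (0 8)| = 3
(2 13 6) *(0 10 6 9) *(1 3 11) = (0 10 6 2 13 9)(1 3 11) = [10, 3, 13, 11, 4, 5, 2, 7, 8, 0, 6, 1, 12, 9]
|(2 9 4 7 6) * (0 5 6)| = 7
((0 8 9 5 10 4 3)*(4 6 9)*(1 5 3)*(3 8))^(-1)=(0 3)(1 4 8 9 6 10 5)=[3, 4, 2, 0, 8, 1, 10, 7, 9, 6, 5]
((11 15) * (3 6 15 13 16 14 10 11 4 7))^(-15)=(16)=[0, 1, 2, 3, 4, 5, 6, 7, 8, 9, 10, 11, 12, 13, 14, 15, 16]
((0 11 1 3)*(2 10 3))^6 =(11) =[0, 1, 2, 3, 4, 5, 6, 7, 8, 9, 10, 11]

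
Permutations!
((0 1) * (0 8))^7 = [1, 8, 2, 3, 4, 5, 6, 7, 0] = (0 1 8)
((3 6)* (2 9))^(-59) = (2 9)(3 6) = [0, 1, 9, 6, 4, 5, 3, 7, 8, 2]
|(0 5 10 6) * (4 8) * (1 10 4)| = 7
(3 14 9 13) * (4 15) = (3 14 9 13)(4 15) = [0, 1, 2, 14, 15, 5, 6, 7, 8, 13, 10, 11, 12, 3, 9, 4]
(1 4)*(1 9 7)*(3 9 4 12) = (1 12 3 9 7) = [0, 12, 2, 9, 4, 5, 6, 1, 8, 7, 10, 11, 3]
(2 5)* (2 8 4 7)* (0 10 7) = (0 10 7 2 5 8 4) = [10, 1, 5, 3, 0, 8, 6, 2, 4, 9, 7]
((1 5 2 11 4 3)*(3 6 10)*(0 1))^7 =(0 10 4 2 1 3 6 11 5) =[10, 3, 1, 6, 2, 0, 11, 7, 8, 9, 4, 5]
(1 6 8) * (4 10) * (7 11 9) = [0, 6, 2, 3, 10, 5, 8, 11, 1, 7, 4, 9] = (1 6 8)(4 10)(7 11 9)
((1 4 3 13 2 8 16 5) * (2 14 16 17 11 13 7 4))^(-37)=(1 5 16 14 13 11 17 8 2)(3 4 7)=[0, 5, 1, 4, 7, 16, 6, 3, 2, 9, 10, 17, 12, 11, 13, 15, 14, 8]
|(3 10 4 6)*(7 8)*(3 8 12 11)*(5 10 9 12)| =|(3 9 12 11)(4 6 8 7 5 10)| =12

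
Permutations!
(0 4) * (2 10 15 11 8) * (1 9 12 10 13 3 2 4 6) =(0 6 1 9 12 10 15 11 8 4)(2 13 3) =[6, 9, 13, 2, 0, 5, 1, 7, 4, 12, 15, 8, 10, 3, 14, 11]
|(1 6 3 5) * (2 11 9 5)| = |(1 6 3 2 11 9 5)| = 7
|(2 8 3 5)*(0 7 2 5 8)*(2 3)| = 5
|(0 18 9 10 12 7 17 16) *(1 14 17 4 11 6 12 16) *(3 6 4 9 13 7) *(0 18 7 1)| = 30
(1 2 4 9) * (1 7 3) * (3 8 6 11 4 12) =(1 2 12 3)(4 9 7 8 6 11) =[0, 2, 12, 1, 9, 5, 11, 8, 6, 7, 10, 4, 3]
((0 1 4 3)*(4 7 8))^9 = (0 8)(1 4)(3 7) = [8, 4, 2, 7, 1, 5, 6, 3, 0]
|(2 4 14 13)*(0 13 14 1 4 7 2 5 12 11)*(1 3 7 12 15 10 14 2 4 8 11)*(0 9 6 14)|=|(0 13 5 15 10)(1 8 11 9 6 14 2 12)(3 7 4)|=120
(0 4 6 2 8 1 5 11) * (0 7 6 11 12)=[4, 5, 8, 3, 11, 12, 2, 6, 1, 9, 10, 7, 0]=(0 4 11 7 6 2 8 1 5 12)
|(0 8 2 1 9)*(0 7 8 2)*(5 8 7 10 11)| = 8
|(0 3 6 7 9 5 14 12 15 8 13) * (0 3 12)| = |(0 12 15 8 13 3 6 7 9 5 14)| = 11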